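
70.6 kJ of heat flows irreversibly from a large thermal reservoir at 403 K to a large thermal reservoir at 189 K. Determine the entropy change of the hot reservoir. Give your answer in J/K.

ΔS_hot = -175 J/K

The hot reservoir loses heat Q, so ΔS_hot = −Q/T_H = −70600/403 = -175 J/K.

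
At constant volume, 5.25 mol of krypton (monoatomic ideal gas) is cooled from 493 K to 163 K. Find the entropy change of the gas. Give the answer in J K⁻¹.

At constant volume, ΔS = nC_V ln(T₂/T₁) with C_V = 3R/2 = 12.47 J mol⁻¹ K⁻¹.
ΔS = 5.25 × 12.47 × ln(163/493) = -72.5 J/K.

ΔS = -72.5 J/K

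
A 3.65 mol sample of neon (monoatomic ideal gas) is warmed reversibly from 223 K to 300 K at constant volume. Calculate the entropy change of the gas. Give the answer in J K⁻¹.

At constant volume, ΔS = nC_V ln(T₂/T₁) with C_V = 3R/2 = 12.47 J mol⁻¹ K⁻¹.
ΔS = 3.65 × 12.47 × ln(300/223) = 13.5 J/K.

ΔS = 13.5 J/K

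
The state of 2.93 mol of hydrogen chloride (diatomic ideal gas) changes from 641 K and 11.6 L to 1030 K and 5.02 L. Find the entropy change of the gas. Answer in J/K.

Entropy is a state function: ΔS = nC_V ln(T₂/T₁) + nR ln(V₂/V₁), with C_V = 5R/2 = 20.79 J mol⁻¹ K⁻¹ for a diatomic ideal gas.
ΔS = 2.93 × [20.79 × ln(1030/641) + 8.314 × ln(5.02/11.6)] = 8.48 J/K.

ΔS = 8.48 J/K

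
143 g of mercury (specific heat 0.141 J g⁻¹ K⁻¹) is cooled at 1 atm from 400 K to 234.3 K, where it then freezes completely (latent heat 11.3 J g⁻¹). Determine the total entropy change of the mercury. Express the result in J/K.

Cooling step: ΔS₁ = m c ln(T_tr/T_i) = 143 × 0.141 × ln(234.3/400) = -10.78 J/K.
Phase change: ΔS₂ = −mL/T_tr = −143 × 11.3 / 234.3 = -6.897 J/K.
ΔS_total = (-10.78) + (-6.897) = -17.7 J/K.

ΔS = -17.7 J/K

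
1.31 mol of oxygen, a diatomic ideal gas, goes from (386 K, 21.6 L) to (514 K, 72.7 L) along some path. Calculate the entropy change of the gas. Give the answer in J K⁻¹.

ΔS = 21 J/K

Entropy is a state function: ΔS = nC_V ln(T₂/T₁) + nR ln(V₂/V₁), with C_V = 5R/2 = 20.79 J mol⁻¹ K⁻¹ for a diatomic ideal gas.
ΔS = 1.31 × [20.79 × ln(514/386) + 8.314 × ln(72.7/21.6)] = 21 J/K.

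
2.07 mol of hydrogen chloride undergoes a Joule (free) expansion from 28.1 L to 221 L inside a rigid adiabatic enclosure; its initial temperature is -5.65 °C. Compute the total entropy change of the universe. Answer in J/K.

No heat is exchanged and no work is done, so the ideal-gas temperature stays constant.
Entropy is a state function; using a reversible isothermal path, ΔS_gas = nR ln(V₂/V₁) = 2.07 × 8.314 × ln(221/28.1) = 35.5 J/K.
The insulated surroundings exchange no heat, so ΔS_surr = 0 and ΔS_universe = ΔS_gas.

ΔS_universe = 35.5 J/K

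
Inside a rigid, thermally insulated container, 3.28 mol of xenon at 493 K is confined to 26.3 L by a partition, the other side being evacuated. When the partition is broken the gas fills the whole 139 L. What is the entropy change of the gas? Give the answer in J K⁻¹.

ΔS_gas = 45.4 J/K

For an ideal gas in free expansion Q = 0 and W = 0, so T is unchanged.
Entropy is a state function; using a reversible isothermal path, ΔS_gas = nR ln(V₂/V₁) = 3.28 × 8.314 × ln(139/26.3) = 45.4 J/K.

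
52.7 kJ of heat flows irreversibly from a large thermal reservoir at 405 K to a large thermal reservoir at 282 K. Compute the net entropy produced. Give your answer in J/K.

ΔS_total = 56.8 J/K

ΔS_hot = −Q/T_H = −52700/405 = -130.1 J/K and ΔS_cold = +Q/T_C = 52700/282 = 186.9 J/K.
ΔS_total = -130.1 + 186.9 = 56.8 J/K, positive as the second law requires.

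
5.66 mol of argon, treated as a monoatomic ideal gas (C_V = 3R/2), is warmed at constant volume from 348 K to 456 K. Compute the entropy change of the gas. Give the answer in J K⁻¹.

At constant volume, ΔS = nC_V ln(T₂/T₁) with C_V = 3R/2 = 12.47 J mol⁻¹ K⁻¹.
ΔS = 5.66 × 12.47 × ln(456/348) = 19.1 J/K.

ΔS = 19.1 J/K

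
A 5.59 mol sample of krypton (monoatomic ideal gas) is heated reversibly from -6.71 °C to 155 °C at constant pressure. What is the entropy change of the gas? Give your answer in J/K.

In kelvin: T₁ = 266.44 K, T₂ = 428.15 K. At constant pressure, ΔS = nC_p ln(T₂/T₁) with C_p = 5R/2 = 20.79 J mol⁻¹ K⁻¹.
ΔS = 5.59 × 20.79 × ln(428.15/266.44) = 55.1 J/K.

ΔS = 55.1 J/K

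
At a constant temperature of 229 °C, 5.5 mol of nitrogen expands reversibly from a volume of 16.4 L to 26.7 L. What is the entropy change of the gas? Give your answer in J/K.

ΔS_gas = 22.3 J/K

For an isothermal ideal gas ΔS_gas = nR ln(V₂/V₁) = 5.5 × 8.314 × ln(26.7/16.4) = 22.3 J/K.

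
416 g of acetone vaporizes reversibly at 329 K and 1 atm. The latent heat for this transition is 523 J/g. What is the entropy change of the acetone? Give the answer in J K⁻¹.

Heat absorbed by the substance: Q = mL = 416 × 523 = 217568 J.
At constant T, ΔS = Q_rev/T = 217568 / 329 = 661 J/K.

ΔS = 661 J/K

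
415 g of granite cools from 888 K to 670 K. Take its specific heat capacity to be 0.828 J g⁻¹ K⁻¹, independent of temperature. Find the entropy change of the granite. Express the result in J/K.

ΔS = -96.8 J/K

ΔS = ∫dQ_rev/T = m c ln(T₂/T₁) = 415 × 0.828 × ln(670/888) = -96.8 J/K.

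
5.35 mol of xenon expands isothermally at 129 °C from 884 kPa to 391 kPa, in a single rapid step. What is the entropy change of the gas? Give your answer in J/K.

Entropy is a state function, so ΔS_gas depends only on the end states.
For an isothermal ideal gas ΔS_gas = nR ln(P₁/P₂) = 5.35 × 8.314 × ln(884/391) = 36.3 J/K.

ΔS_gas = 36.3 J/K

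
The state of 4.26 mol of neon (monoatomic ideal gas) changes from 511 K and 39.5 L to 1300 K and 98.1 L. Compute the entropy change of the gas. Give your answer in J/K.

Entropy is a state function: ΔS = nC_V ln(T₂/T₁) + nR ln(V₂/V₁), with C_V = 3R/2 = 12.47 J mol⁻¹ K⁻¹ for a monoatomic ideal gas.
ΔS = 4.26 × [12.47 × ln(1300/511) + 8.314 × ln(98.1/39.5)] = 81.8 J/K.

ΔS = 81.8 J/K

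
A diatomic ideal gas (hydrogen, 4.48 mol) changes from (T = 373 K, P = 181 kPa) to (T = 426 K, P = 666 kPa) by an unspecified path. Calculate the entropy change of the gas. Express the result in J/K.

ΔS = nC_p ln(T₂/T₁) − nR ln(P₂/P₁), with C_p = 7R/2 = 29.1 J mol⁻¹ K⁻¹ for a diatomic ideal gas.
ΔS = 4.48 × [29.1 × ln(426/373) − 8.314 × ln(666/181)] = -31.2 J/K.

ΔS = -31.2 J/K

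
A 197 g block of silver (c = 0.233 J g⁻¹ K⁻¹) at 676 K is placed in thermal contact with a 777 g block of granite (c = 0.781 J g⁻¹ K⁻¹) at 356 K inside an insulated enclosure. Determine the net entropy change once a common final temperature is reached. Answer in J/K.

ΔS_total = 10.6 J/K

Energy balance: T_f = (m₁c₁T₁ + m₂c₂T₂)/(m₁c₁ + m₂c₂) = 378.5 K.
ΔS₁ = m₁c₁ ln(T_f/T₁) = 45.901 × ln(378.5/676) = -26.62 J/K.
ΔS₂ = m₂c₂ ln(T_f/T₂) = 606.837 × ln(378.5/356) = 37.19 J/K.
ΔS_total = -26.62 + 37.19 = 10.6 J/K.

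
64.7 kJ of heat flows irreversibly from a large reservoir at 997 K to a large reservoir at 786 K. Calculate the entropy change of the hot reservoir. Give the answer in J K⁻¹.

The hot reservoir loses heat Q, so ΔS_hot = −Q/T_H = −64700/997 = -64.9 J/K.

ΔS_hot = -64.9 J/K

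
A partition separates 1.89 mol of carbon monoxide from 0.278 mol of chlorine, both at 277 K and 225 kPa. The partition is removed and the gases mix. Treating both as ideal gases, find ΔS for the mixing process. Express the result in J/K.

Mole fractions: x_A = 1.89/2.17 = 0.872, x_B = 0.128.
ΔS_mix = −R(n_A ln x_A + n_B ln x_B) = −8.314 × (1.89 ln 0.872 + 0.278 ln 0.128) = 6.9 J/K.

ΔS_mix = 6.9 J/K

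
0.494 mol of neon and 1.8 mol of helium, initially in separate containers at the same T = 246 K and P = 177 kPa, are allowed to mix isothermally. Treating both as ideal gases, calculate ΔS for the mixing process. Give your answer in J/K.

ΔS_mix = 9.94 J/K

Mole fractions: x_A = 0.494/2.29 = 0.215, x_B = 0.785.
ΔS_mix = −R(n_A ln x_A + n_B ln x_B) = −8.314 × (0.494 ln 0.215 + 1.8 ln 0.785) = 9.94 J/K.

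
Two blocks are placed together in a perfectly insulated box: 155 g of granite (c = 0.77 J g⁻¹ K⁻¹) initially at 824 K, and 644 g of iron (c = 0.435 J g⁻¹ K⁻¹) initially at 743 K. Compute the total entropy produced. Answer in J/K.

ΔS_total = 0.454 J/K

Energy balance: T_f = (m₁c₁T₁ + m₂c₂T₂)/(m₁c₁ + m₂c₂) = 767.2 K.
ΔS₁ = m₁c₁ ln(T_f/T₁) = 119.35 × ln(767.2/824) = -8.5245 J/K.
ΔS₂ = m₂c₂ ln(T_f/T₂) = 280.14 × ln(767.2/743) = 8.9786 J/K.
ΔS_total = -8.5245 + 8.9786 = 0.454 J/K.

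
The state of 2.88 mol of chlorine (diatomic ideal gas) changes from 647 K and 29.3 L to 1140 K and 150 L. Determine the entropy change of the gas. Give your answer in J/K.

ΔS = 73 J/K

Entropy is a state function: ΔS = nC_V ln(T₂/T₁) + nR ln(V₂/V₁), with C_V = 5R/2 = 20.79 J mol⁻¹ K⁻¹ for a diatomic ideal gas.
ΔS = 2.88 × [20.79 × ln(1140/647) + 8.314 × ln(150/29.3)] = 73 J/K.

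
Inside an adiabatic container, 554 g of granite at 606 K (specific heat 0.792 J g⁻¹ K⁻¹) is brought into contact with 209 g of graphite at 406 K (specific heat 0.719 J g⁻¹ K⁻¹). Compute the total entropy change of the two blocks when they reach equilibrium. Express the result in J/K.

ΔS_total = 8.38 J/K

Energy balance: T_f = (m₁c₁T₁ + m₂c₂T₂)/(m₁c₁ + m₂c₂) = 554.98 K.
ΔS₁ = m₁c₁ ln(T_f/T₁) = 438.768 × ln(554.98/606) = -38.59 J/K.
ΔS₂ = m₂c₂ ln(T_f/T₂) = 150.271 × ln(554.98/406) = 46.97 J/K.
ΔS_total = -38.59 + 46.97 = 8.38 J/K.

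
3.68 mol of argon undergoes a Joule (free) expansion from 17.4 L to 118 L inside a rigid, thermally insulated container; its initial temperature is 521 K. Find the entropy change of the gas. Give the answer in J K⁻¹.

No heat is exchanged and no work is done, so the ideal-gas temperature stays constant.
Entropy is a state function; using a reversible isothermal path, ΔS_gas = nR ln(V₂/V₁) = 3.68 × 8.314 × ln(118/17.4) = 58.6 J/K.

ΔS_gas = 58.6 J/K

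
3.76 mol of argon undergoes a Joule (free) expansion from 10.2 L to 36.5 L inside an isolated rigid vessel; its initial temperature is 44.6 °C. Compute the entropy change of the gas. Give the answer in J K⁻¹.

No heat is exchanged and no work is done, so the ideal-gas temperature stays constant.
Entropy is a state function; using a reversible isothermal path, ΔS_gas = nR ln(V₂/V₁) = 3.76 × 8.314 × ln(36.5/10.2) = 39.9 J/K.

ΔS_gas = 39.9 J/K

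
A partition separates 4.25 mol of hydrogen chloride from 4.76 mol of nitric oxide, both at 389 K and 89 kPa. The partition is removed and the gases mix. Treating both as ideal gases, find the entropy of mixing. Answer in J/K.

Mole fractions: x_A = 4.25/9.01 = 0.472, x_B = 0.528.
ΔS_mix = −R(n_A ln x_A + n_B ln x_B) = −8.314 × (4.25 ln 0.472 + 4.76 ln 0.528) = 51.8 J/K.

ΔS_mix = 51.8 J/K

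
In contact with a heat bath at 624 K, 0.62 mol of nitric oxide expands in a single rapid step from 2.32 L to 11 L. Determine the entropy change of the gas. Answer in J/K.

ΔS_gas = 8.02 J/K

Entropy is a state function, so ΔS_gas depends only on the end states.
For an isothermal ideal gas ΔS_gas = nR ln(V₂/V₁) = 0.62 × 8.314 × ln(11/2.32) = 8.02 J/K.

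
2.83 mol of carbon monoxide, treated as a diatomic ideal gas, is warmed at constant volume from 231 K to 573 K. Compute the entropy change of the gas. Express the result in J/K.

At constant volume, ΔS = nC_V ln(T₂/T₁) with C_V = 5R/2 = 20.79 J mol⁻¹ K⁻¹.
ΔS = 2.83 × 20.79 × ln(573/231) = 53.4 J/K.

ΔS = 53.4 J/K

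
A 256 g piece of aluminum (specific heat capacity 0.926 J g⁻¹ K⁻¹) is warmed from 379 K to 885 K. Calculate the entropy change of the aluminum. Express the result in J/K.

ΔS = 201 J/K

ΔS = ∫dQ_rev/T = m c ln(T₂/T₁) = 256 × 0.926 × ln(885/379) = 201 J/K.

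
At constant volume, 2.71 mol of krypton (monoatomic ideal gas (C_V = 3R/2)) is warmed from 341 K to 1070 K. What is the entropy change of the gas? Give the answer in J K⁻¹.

ΔS = 38.6 J/K

At constant volume, ΔS = nC_V ln(T₂/T₁) with C_V = 3R/2 = 12.47 J mol⁻¹ K⁻¹.
ΔS = 2.71 × 12.47 × ln(1070/341) = 38.6 J/K.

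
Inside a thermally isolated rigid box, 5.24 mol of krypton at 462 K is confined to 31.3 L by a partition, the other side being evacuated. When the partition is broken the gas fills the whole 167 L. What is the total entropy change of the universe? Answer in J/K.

ΔS_universe = 72.9 J/K

For an ideal gas in free expansion Q = 0 and W = 0, so T is unchanged.
Entropy is a state function; using a reversible isothermal path, ΔS_gas = nR ln(V₂/V₁) = 5.24 × 8.314 × ln(167/31.3) = 72.9 J/K.
The insulated surroundings exchange no heat, so ΔS_surr = 0 and ΔS_universe = ΔS_gas.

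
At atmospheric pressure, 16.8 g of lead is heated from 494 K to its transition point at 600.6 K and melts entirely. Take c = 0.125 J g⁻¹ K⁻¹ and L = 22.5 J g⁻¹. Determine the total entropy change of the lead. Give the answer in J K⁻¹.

Warming step: ΔS₁ = m c ln(T_tr/T_i) = 16.8 × 0.125 × ln(600.6/494) = 0.4103 J/K.
Phase change: ΔS₂ = +mL/T_tr = 16.8 × 22.5 / 600.6 = 0.6294 J/K.
ΔS_total = (0.4103) + (0.6294) = 1.04 J/K.

ΔS = 1.04 J/K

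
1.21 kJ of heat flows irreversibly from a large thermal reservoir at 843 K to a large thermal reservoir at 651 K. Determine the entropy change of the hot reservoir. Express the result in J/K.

ΔS_hot = -1.44 J/K

The hot reservoir loses heat Q, so ΔS_hot = −Q/T_H = −1210/843 = -1.44 J/K.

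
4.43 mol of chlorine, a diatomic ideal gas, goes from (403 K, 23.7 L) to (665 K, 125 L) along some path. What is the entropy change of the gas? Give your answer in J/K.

Entropy is a state function: ΔS = nC_V ln(T₂/T₁) + nR ln(V₂/V₁), with C_V = 5R/2 = 20.79 J mol⁻¹ K⁻¹ for a diatomic ideal gas.
ΔS = 4.43 × [20.79 × ln(665/403) + 8.314 × ln(125/23.7)] = 107 J/K.

ΔS = 107 J/K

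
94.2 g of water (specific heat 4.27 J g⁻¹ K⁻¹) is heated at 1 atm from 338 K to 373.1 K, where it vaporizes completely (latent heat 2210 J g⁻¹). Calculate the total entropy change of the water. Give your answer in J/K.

Warming step: ΔS₁ = m c ln(T_tr/T_i) = 94.2 × 4.27 × ln(373.1/338) = 39.74 J/K.
Phase change: ΔS₂ = +mL/T_tr = 94.2 × 2210 / 373.1 = 558 J/K.
ΔS_total = (39.74) + (558) = 598 J/K.

ΔS = 598 J/K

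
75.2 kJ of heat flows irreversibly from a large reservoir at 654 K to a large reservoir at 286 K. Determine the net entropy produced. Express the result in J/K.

ΔS_total = 148 J/K

ΔS_hot = −Q/T_H = −75200/654 = -115 J/K and ΔS_cold = +Q/T_C = 75200/286 = 262.9 J/K.
ΔS_total = -115 + 262.9 = 148 J/K, positive as the second law requires.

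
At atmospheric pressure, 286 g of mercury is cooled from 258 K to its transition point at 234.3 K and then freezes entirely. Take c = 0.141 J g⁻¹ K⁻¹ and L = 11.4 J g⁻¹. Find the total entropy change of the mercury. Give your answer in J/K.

ΔS = -17.8 J/K

Cooling step: ΔS₁ = m c ln(T_tr/T_i) = 286 × 0.141 × ln(234.3/258) = -3.886 J/K.
Phase change: ΔS₂ = −mL/T_tr = −286 × 11.4 / 234.3 = -13.92 J/K.
ΔS_total = (-3.886) + (-13.92) = -17.8 J/K.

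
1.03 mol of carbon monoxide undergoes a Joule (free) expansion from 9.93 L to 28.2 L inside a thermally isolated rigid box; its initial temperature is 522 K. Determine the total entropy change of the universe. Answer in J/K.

No heat is exchanged and no work is done, so the ideal-gas temperature stays constant.
Entropy is a state function; using a reversible isothermal path, ΔS_gas = nR ln(V₂/V₁) = 1.03 × 8.314 × ln(28.2/9.93) = 8.94 J/K.
The insulated surroundings exchange no heat, so ΔS_surr = 0 and ΔS_universe = ΔS_gas.

ΔS_universe = 8.94 J/K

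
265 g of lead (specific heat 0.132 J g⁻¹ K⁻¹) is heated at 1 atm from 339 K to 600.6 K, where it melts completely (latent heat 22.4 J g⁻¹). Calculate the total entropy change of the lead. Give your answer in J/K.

ΔS = 29.9 J/K

Warming step: ΔS₁ = m c ln(T_tr/T_i) = 265 × 0.132 × ln(600.6/339) = 20.01 J/K.
Phase change: ΔS₂ = +mL/T_tr = 265 × 22.4 / 600.6 = 9.883 J/K.
ΔS_total = (20.01) + (9.883) = 29.9 J/K.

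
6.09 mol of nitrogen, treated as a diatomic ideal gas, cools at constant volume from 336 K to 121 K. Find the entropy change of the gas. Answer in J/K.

At constant volume, ΔS = nC_V ln(T₂/T₁) with C_V = 5R/2 = 20.79 J mol⁻¹ K⁻¹.
ΔS = 6.09 × 20.79 × ln(121/336) = -129 J/K.

ΔS = -129 J/K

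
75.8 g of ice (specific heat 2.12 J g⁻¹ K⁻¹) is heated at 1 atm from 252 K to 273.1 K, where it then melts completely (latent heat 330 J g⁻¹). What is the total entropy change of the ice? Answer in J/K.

Warming step: ΔS₁ = m c ln(T_tr/T_i) = 75.8 × 2.12 × ln(273.1/252) = 12.92 J/K.
Phase change: ΔS₂ = +mL/T_tr = 75.8 × 330 / 273.1 = 91.59 J/K.
ΔS_total = (12.92) + (91.59) = 105 J/K.

ΔS = 105 J/K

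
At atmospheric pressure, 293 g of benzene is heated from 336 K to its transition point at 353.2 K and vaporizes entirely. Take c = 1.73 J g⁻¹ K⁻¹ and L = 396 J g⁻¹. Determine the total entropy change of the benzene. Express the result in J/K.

Warming step: ΔS₁ = m c ln(T_tr/T_i) = 293 × 1.73 × ln(353.2/336) = 25.31 J/K.
Phase change: ΔS₂ = +mL/T_tr = 293 × 396 / 353.2 = 328.5 J/K.
ΔS_total = (25.31) + (328.5) = 354 J/K.

ΔS = 354 J/K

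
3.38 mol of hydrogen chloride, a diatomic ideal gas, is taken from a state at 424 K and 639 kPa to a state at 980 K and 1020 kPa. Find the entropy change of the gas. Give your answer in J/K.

ΔS = 69.3 J/K

ΔS = nC_p ln(T₂/T₁) − nR ln(P₂/P₁), with C_p = 7R/2 = 29.1 J mol⁻¹ K⁻¹ for a diatomic ideal gas.
ΔS = 3.38 × [29.1 × ln(980/424) − 8.314 × ln(1020/639)] = 69.3 J/K.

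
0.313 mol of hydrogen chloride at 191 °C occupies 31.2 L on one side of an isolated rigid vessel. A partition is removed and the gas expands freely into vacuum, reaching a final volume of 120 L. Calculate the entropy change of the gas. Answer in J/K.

No heat is exchanged and no work is done, so the ideal-gas temperature stays constant.
Entropy is a state function; using a reversible isothermal path, ΔS_gas = nR ln(V₂/V₁) = 0.313 × 8.314 × ln(120/31.2) = 3.51 J/K.

ΔS_gas = 3.51 J/K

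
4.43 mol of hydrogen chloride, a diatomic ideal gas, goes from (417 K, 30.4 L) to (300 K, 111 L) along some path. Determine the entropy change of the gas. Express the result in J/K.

Entropy is a state function: ΔS = nC_V ln(T₂/T₁) + nR ln(V₂/V₁), with C_V = 5R/2 = 20.79 J mol⁻¹ K⁻¹ for a diatomic ideal gas.
ΔS = 4.43 × [20.79 × ln(300/417) + 8.314 × ln(111/30.4)] = 17.4 J/K.

ΔS = 17.4 J/K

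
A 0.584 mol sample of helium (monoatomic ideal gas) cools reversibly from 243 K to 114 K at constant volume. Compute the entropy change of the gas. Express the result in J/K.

At constant volume, ΔS = nC_V ln(T₂/T₁) with C_V = 3R/2 = 12.47 J mol⁻¹ K⁻¹.
ΔS = 0.584 × 12.47 × ln(114/243) = -5.51 J/K.

ΔS = -5.51 J/K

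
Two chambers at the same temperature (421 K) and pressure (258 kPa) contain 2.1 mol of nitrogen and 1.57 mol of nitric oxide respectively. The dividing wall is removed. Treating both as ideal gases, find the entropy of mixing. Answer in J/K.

ΔS_mix = 20.8 J/K

Mole fractions: x_A = 2.1/3.67 = 0.572, x_B = 0.428.
ΔS_mix = −R(n_A ln x_A + n_B ln x_B) = −8.314 × (2.1 ln 0.572 + 1.57 ln 0.428) = 20.8 J/K.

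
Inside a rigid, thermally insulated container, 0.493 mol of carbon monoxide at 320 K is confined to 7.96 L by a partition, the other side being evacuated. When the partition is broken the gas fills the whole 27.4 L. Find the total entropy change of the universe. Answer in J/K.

ΔS_universe = 5.07 J/K

No heat is exchanged and no work is done, so the ideal-gas temperature stays constant.
Entropy is a state function; using a reversible isothermal path, ΔS_gas = nR ln(V₂/V₁) = 0.493 × 8.314 × ln(27.4/7.96) = 5.07 J/K.
The insulated surroundings exchange no heat, so ΔS_surr = 0 and ΔS_universe = ΔS_gas.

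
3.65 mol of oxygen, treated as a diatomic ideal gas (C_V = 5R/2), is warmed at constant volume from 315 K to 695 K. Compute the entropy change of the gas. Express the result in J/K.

ΔS = 60 J/K

At constant volume, ΔS = nC_V ln(T₂/T₁) with C_V = 5R/2 = 20.79 J mol⁻¹ K⁻¹.
ΔS = 3.65 × 20.79 × ln(695/315) = 60 J/K.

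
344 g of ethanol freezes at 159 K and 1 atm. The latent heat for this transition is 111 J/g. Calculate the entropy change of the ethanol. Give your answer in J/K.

ΔS = -240 J/K

Heat released by the substance: Q = −mL = −344 × 111 = −38184 J.
At constant T, ΔS = Q_rev/T = −38184 / 159 = -240 J/K.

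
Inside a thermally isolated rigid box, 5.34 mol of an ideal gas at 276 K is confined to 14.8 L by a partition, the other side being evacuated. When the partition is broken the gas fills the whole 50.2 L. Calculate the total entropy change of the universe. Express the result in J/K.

No heat is exchanged and no work is done, so the ideal-gas temperature stays constant.
Entropy is a state function; using a reversible isothermal path, ΔS_gas = nR ln(V₂/V₁) = 5.34 × 8.314 × ln(50.2/14.8) = 54.2 J/K.
The insulated surroundings exchange no heat, so ΔS_surr = 0 and ΔS_universe = ΔS_gas.

ΔS_universe = 54.2 J/K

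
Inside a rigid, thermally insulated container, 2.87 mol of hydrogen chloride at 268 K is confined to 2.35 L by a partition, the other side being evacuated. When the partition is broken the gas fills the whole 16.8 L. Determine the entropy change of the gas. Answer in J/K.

No heat is exchanged and no work is done, so the ideal-gas temperature stays constant.
Entropy is a state function; using a reversible isothermal path, ΔS_gas = nR ln(V₂/V₁) = 2.87 × 8.314 × ln(16.8/2.35) = 46.9 J/K.

ΔS_gas = 46.9 J/K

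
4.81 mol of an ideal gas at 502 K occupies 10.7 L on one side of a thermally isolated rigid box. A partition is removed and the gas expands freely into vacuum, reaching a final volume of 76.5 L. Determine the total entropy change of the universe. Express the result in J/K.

For an ideal gas in free expansion Q = 0 and W = 0, so T is unchanged.
Entropy is a state function; using a reversible isothermal path, ΔS_gas = nR ln(V₂/V₁) = 4.81 × 8.314 × ln(76.5/10.7) = 78.7 J/K.
The insulated surroundings exchange no heat, so ΔS_surr = 0 and ΔS_universe = ΔS_gas.

ΔS_universe = 78.7 J/K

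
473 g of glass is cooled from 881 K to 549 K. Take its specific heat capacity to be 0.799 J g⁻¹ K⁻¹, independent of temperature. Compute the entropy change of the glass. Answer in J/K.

ΔS = -179 J/K

ΔS = ∫dQ_rev/T = m c ln(T₂/T₁) = 473 × 0.799 × ln(549/881) = -179 J/K.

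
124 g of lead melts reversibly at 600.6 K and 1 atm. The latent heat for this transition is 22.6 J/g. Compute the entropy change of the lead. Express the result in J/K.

ΔS = 4.67 J/K

Heat absorbed by the substance: Q = mL = 124 × 22.6 = 2802.4 J.
At constant T, ΔS = Q_rev/T = 2802.4 / 600.6 = 4.67 J/K.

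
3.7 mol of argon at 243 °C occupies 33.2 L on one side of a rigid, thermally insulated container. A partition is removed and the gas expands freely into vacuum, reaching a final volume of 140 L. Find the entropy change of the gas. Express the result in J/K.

No heat is exchanged and no work is done, so the ideal-gas temperature stays constant.
Entropy is a state function; using a reversible isothermal path, ΔS_gas = nR ln(V₂/V₁) = 3.7 × 8.314 × ln(140/33.2) = 44.3 J/K.

ΔS_gas = 44.3 J/K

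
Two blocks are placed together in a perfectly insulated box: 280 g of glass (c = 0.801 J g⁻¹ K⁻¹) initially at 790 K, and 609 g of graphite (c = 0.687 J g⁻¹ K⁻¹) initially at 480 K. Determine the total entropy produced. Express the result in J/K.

Energy balance: T_f = (m₁c₁T₁ + m₂c₂T₂)/(m₁c₁ + m₂c₂) = 588.19 K.
ΔS₁ = m₁c₁ ln(T_f/T₁) = 224.28 × ln(588.19/790) = -66.16 J/K.
ΔS₂ = m₂c₂ ln(T_f/T₂) = 418.383 × ln(588.19/480) = 85.04 J/K.
ΔS_total = -66.16 + 85.04 = 18.9 J/K.

ΔS_total = 18.9 J/K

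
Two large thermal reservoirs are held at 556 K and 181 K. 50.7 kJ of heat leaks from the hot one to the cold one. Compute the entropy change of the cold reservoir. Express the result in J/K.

The cold reservoir gains heat Q, so ΔS_cold = +Q/T_C = 50700/181 = 280 J/K.

ΔS_cold = 280 J/K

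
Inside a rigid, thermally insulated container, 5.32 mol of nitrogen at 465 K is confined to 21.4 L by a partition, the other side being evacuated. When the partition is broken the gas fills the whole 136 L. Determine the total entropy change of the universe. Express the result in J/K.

No heat is exchanged and no work is done, so the ideal-gas temperature stays constant.
Entropy is a state function; using a reversible isothermal path, ΔS_gas = nR ln(V₂/V₁) = 5.32 × 8.314 × ln(136/21.4) = 81.8 J/K.
The insulated surroundings exchange no heat, so ΔS_surr = 0 and ΔS_universe = ΔS_gas.

ΔS_universe = 81.8 J/K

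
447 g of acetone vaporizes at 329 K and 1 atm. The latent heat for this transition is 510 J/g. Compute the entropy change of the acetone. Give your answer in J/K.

ΔS = 693 J/K

Heat absorbed by the substance: Q = mL = 447 × 510 = 227970 J.
At constant T, ΔS = Q_rev/T = 227970 / 329 = 693 J/K.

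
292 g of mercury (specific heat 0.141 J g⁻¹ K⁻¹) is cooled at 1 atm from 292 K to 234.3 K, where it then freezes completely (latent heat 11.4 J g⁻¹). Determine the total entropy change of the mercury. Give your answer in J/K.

Cooling step: ΔS₁ = m c ln(T_tr/T_i) = 292 × 0.141 × ln(234.3/292) = -9.064 J/K.
Phase change: ΔS₂ = −mL/T_tr = −292 × 11.4 / 234.3 = -14.21 J/K.
ΔS_total = (-9.064) + (-14.21) = -23.3 J/K.

ΔS = -23.3 J/K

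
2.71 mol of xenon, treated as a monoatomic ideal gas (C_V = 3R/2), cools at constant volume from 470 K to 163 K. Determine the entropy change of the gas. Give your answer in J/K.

ΔS = -35.8 J/K

At constant volume, ΔS = nC_V ln(T₂/T₁) with C_V = 3R/2 = 12.47 J mol⁻¹ K⁻¹.
ΔS = 2.71 × 12.47 × ln(163/470) = -35.8 J/K.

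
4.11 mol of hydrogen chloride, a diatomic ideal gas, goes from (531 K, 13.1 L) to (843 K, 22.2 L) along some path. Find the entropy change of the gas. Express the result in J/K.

Entropy is a state function: ΔS = nC_V ln(T₂/T₁) + nR ln(V₂/V₁), with C_V = 5R/2 = 20.79 J mol⁻¹ K⁻¹ for a diatomic ideal gas.
ΔS = 4.11 × [20.79 × ln(843/531) + 8.314 × ln(22.2/13.1)] = 57.5 J/K.

ΔS = 57.5 J/K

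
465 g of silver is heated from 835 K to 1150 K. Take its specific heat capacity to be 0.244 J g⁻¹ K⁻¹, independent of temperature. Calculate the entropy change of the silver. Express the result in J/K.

ΔS = 36.3 J/K

ΔS = ∫dQ_rev/T = m c ln(T₂/T₁) = 465 × 0.244 × ln(1150/835) = 36.3 J/K.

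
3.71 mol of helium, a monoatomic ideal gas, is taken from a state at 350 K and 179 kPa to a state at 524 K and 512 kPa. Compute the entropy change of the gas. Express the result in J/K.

ΔS = nC_p ln(T₂/T₁) − nR ln(P₂/P₁), with C_p = 5R/2 = 20.79 J mol⁻¹ K⁻¹ for a monoatomic ideal gas.
ΔS = 3.71 × [20.79 × ln(524/350) − 8.314 × ln(512/179)] = -1.3 J/K.

ΔS = -1.3 J/K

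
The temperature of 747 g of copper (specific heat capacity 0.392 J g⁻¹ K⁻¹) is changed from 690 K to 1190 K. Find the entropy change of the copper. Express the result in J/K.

ΔS = ∫dQ_rev/T = m c ln(T₂/T₁) = 747 × 0.392 × ln(1190/690) = 160 J/K.

ΔS = 160 J/K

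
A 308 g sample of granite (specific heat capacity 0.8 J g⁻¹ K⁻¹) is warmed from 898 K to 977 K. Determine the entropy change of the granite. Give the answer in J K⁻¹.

ΔS = 20.8 J/K

ΔS = ∫dQ_rev/T = m c ln(T₂/T₁) = 308 × 0.8 × ln(977/898) = 20.8 J/K.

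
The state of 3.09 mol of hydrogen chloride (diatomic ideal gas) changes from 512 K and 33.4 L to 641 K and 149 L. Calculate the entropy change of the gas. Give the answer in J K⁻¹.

Entropy is a state function: ΔS = nC_V ln(T₂/T₁) + nR ln(V₂/V₁), with C_V = 5R/2 = 20.79 J mol⁻¹ K⁻¹ for a diatomic ideal gas.
ΔS = 3.09 × [20.79 × ln(641/512) + 8.314 × ln(149/33.4)] = 52.8 J/K.

ΔS = 52.8 J/K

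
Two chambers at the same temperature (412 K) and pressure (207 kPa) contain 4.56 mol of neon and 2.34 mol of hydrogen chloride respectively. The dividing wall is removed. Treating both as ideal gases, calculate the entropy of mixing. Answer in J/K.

ΔS_mix = 36.7 J/K

Mole fractions: x_A = 4.56/6.9 = 0.661, x_B = 0.339.
ΔS_mix = −R(n_A ln x_A + n_B ln x_B) = −8.314 × (4.56 ln 0.661 + 2.34 ln 0.339) = 36.7 J/K.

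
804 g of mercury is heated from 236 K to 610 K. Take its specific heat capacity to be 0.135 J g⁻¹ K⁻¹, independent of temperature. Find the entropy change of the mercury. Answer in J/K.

ΔS = ∫dQ_rev/T = m c ln(T₂/T₁) = 804 × 0.135 × ln(610/236) = 103 J/K.

ΔS = 103 J/K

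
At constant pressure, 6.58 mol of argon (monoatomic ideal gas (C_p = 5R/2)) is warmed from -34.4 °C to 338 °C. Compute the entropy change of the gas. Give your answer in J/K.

In kelvin: T₁ = 238.75 K, T₂ = 611.15 K. At constant pressure, ΔS = nC_p ln(T₂/T₁) with C_p = 5R/2 = 20.79 J mol⁻¹ K⁻¹.
ΔS = 6.58 × 20.79 × ln(611.15/238.75) = 129 J/K.

ΔS = 129 J/K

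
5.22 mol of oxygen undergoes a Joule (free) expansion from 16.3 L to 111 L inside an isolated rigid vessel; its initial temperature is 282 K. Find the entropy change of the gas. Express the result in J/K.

No heat is exchanged and no work is done, so the ideal-gas temperature stays constant.
Entropy is a state function; using a reversible isothermal path, ΔS_gas = nR ln(V₂/V₁) = 5.22 × 8.314 × ln(111/16.3) = 83.3 J/K.

ΔS_gas = 83.3 J/K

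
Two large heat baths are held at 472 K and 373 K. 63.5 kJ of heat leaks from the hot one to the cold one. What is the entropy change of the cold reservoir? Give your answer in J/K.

The cold reservoir gains heat Q, so ΔS_cold = +Q/T_C = 63500/373 = 170 J/K.

ΔS_cold = 170 J/K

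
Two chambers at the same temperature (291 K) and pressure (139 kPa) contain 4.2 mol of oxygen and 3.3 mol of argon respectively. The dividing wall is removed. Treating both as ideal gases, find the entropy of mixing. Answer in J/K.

ΔS_mix = 42.8 J/K

Mole fractions: x_A = 4.2/7.5 = 0.56, x_B = 0.44.
ΔS_mix = −R(n_A ln x_A + n_B ln x_B) = −8.314 × (4.2 ln 0.56 + 3.3 ln 0.44) = 42.8 J/K.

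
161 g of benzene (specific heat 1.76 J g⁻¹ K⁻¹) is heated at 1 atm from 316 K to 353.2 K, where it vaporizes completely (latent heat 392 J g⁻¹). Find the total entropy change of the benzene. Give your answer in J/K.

Warming step: ΔS₁ = m c ln(T_tr/T_i) = 161 × 1.76 × ln(353.2/316) = 31.54 J/K.
Phase change: ΔS₂ = +mL/T_tr = 161 × 392 / 353.2 = 178.7 J/K.
ΔS_total = (31.54) + (178.7) = 210 J/K.

ΔS = 210 J/K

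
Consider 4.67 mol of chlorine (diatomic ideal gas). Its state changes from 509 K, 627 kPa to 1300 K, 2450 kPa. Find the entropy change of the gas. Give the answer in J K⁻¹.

ΔS = 74.5 J/K

ΔS = nC_p ln(T₂/T₁) − nR ln(P₂/P₁), with C_p = 7R/2 = 29.1 J mol⁻¹ K⁻¹ for a diatomic ideal gas.
ΔS = 4.67 × [29.1 × ln(1300/509) − 8.314 × ln(2450/627)] = 74.5 J/K.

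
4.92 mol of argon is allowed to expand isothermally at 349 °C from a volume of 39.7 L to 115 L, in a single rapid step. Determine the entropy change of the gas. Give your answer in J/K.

ΔS_gas = 43.5 J/K

Entropy is a state function, so ΔS_gas depends only on the end states.
For an isothermal ideal gas ΔS_gas = nR ln(V₂/V₁) = 4.92 × 8.314 × ln(115/39.7) = 43.5 J/K.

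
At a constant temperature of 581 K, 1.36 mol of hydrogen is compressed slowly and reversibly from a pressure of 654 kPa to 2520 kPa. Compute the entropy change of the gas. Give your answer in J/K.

For an isothermal ideal gas ΔS_gas = nR ln(P₁/P₂) = 1.36 × 8.314 × ln(654/2520) = -15.3 J/K.

ΔS_gas = -15.3 J/K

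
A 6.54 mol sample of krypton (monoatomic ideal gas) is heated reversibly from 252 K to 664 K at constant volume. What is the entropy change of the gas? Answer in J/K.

ΔS = 79 J/K

At constant volume, ΔS = nC_V ln(T₂/T₁) with C_V = 3R/2 = 12.47 J mol⁻¹ K⁻¹.
ΔS = 6.54 × 12.47 × ln(664/252) = 79 J/K.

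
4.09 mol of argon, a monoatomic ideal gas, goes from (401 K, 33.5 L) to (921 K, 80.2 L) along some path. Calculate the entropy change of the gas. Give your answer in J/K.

ΔS = 72.1 J/K

Entropy is a state function: ΔS = nC_V ln(T₂/T₁) + nR ln(V₂/V₁), with C_V = 3R/2 = 12.47 J mol⁻¹ K⁻¹ for a monoatomic ideal gas.
ΔS = 4.09 × [12.47 × ln(921/401) + 8.314 × ln(80.2/33.5)] = 72.1 J/K.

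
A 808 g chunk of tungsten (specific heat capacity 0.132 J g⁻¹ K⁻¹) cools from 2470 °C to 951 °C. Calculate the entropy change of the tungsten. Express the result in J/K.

In kelvin: T₁ = 2743.15 K, T₂ = 1224.15 K. ΔS = ∫dQ_rev/T = m c ln(T₂/T₁) = 808 × 0.132 × ln(1224.15/2743.15) = -86.1 J/K.

ΔS = -86.1 J/K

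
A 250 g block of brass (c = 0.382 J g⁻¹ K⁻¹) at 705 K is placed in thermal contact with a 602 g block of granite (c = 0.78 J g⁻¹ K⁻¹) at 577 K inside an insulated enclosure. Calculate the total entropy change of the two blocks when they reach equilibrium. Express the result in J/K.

Energy balance: T_f = (m₁c₁T₁ + m₂c₂T₂)/(m₁c₁ + m₂c₂) = 598.63 K.
ΔS₁ = m₁c₁ ln(T_f/T₁) = 95.5 × ln(598.63/705) = -15.62 J/K.
ΔS₂ = m₂c₂ ln(T_f/T₂) = 469.56 × ln(598.63/577) = 17.28 J/K.
ΔS_total = -15.62 + 17.28 = 1.66 J/K.

ΔS_total = 1.66 J/K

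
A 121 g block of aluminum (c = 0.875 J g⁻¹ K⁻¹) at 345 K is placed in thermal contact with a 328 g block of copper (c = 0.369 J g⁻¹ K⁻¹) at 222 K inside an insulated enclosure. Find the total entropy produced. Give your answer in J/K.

Energy balance: T_f = (m₁c₁T₁ + m₂c₂T₂)/(m₁c₁ + m₂c₂) = 279.39 K.
ΔS₁ = m₁c₁ ln(T_f/T₁) = 105.875 × ln(279.39/345) = -22.33 J/K.
ΔS₂ = m₂c₂ ln(T_f/T₂) = 121.032 × ln(279.39/222) = 27.83 J/K.
ΔS_total = -22.33 + 27.83 = 5.5 J/K.

ΔS_total = 5.5 J/K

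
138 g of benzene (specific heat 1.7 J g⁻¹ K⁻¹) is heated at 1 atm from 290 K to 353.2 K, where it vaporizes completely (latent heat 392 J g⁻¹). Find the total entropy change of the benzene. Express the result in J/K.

Warming step: ΔS₁ = m c ln(T_tr/T_i) = 138 × 1.7 × ln(353.2/290) = 46.25 J/K.
Phase change: ΔS₂ = +mL/T_tr = 138 × 392 / 353.2 = 153.2 J/K.
ΔS_total = (46.25) + (153.2) = 199 J/K.

ΔS = 199 J/K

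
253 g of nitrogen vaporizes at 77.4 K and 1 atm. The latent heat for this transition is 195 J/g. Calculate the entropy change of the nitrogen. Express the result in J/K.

ΔS = 637 J/K

Heat absorbed by the substance: Q = mL = 253 × 195 = 49335 J.
At constant T, ΔS = Q_rev/T = 49335 / 77.4 = 637 J/K.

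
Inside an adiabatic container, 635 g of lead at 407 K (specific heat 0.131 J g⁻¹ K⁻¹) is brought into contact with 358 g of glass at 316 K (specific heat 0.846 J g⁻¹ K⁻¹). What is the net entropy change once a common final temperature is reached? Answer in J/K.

Energy balance: T_f = (m₁c₁T₁ + m₂c₂T₂)/(m₁c₁ + m₂c₂) = 335.61 K.
ΔS₁ = m₁c₁ ln(T_f/T₁) = 83.185 × ln(335.61/407) = -16.04 J/K.
ΔS₂ = m₂c₂ ln(T_f/T₂) = 302.868 × ln(335.61/316) = 18.23 J/K.
ΔS_total = -16.04 + 18.23 = 2.19 J/K.

ΔS_total = 2.19 J/K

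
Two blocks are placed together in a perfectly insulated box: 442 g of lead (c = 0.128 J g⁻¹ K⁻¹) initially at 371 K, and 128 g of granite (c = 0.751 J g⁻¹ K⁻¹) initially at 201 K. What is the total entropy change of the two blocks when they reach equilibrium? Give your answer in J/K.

Energy balance: T_f = (m₁c₁T₁ + m₂c₂T₂)/(m₁c₁ + m₂c₂) = 263.98 K.
ΔS₁ = m₁c₁ ln(T_f/T₁) = 56.576 × ln(263.98/371) = -19.25 J/K.
ΔS₂ = m₂c₂ ln(T_f/T₂) = 96.128 × ln(263.98/201) = 26.2 J/K.
ΔS_total = -19.25 + 26.2 = 6.95 J/K.

ΔS_total = 6.95 J/K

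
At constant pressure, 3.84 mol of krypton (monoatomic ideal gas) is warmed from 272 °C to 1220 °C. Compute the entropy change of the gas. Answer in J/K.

In kelvin: T₁ = 545.15 K, T₂ = 1493.15 K. At constant pressure, ΔS = nC_p ln(T₂/T₁) with C_p = 5R/2 = 20.79 J mol⁻¹ K⁻¹.
ΔS = 3.84 × 20.79 × ln(1493.15/545.15) = 80.4 J/K.

ΔS = 80.4 J/K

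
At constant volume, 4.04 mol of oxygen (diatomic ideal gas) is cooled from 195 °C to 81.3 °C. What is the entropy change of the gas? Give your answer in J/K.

ΔS = -23.4 J/K

In kelvin: T₁ = 468.15 K, T₂ = 354.45 K. At constant volume, ΔS = nC_V ln(T₂/T₁) with C_V = 5R/2 = 20.79 J mol⁻¹ K⁻¹.
ΔS = 4.04 × 20.79 × ln(354.45/468.15) = -23.4 J/K.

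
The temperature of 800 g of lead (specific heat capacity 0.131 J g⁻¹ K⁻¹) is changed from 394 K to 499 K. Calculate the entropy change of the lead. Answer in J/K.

ΔS = 24.8 J/K

ΔS = ∫dQ_rev/T = m c ln(T₂/T₁) = 800 × 0.131 × ln(499/394) = 24.8 J/K.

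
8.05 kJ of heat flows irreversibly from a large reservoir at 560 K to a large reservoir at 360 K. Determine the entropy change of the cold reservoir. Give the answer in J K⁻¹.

ΔS_cold = 22.4 J/K

The cold reservoir gains heat Q, so ΔS_cold = +Q/T_C = 8050/360 = 22.4 J/K.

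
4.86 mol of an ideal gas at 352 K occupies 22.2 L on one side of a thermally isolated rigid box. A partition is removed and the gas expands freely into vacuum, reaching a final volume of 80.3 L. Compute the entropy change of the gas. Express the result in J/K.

No heat is exchanged and no work is done, so the ideal-gas temperature stays constant.
Entropy is a state function; using a reversible isothermal path, ΔS_gas = nR ln(V₂/V₁) = 4.86 × 8.314 × ln(80.3/22.2) = 51.9 J/K.

ΔS_gas = 51.9 J/K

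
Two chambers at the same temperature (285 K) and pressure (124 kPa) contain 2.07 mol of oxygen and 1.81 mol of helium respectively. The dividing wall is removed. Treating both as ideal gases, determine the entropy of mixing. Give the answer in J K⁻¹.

Mole fractions: x_A = 2.07/3.88 = 0.534, x_B = 0.466.
ΔS_mix = −R(n_A ln x_A + n_B ln x_B) = −8.314 × (2.07 ln 0.534 + 1.81 ln 0.466) = 22.3 J/K.

ΔS_mix = 22.3 J/K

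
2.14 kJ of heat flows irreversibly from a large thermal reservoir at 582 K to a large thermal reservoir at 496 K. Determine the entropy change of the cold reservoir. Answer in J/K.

ΔS_cold = 4.31 J/K

The cold reservoir gains heat Q, so ΔS_cold = +Q/T_C = 2140/496 = 4.31 J/K.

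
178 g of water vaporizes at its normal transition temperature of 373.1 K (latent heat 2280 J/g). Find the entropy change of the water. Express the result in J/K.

ΔS = 1090 J/K

Heat absorbed by the substance: Q = mL = 178 × 2280 = 405840 J.
At constant T, ΔS = Q_rev/T = 405840 / 373.1 = 1090 J/K.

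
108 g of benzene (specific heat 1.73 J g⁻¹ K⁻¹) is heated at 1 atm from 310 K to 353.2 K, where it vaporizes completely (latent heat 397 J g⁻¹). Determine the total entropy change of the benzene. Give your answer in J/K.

Warming step: ΔS₁ = m c ln(T_tr/T_i) = 108 × 1.73 × ln(353.2/310) = 24.38 J/K.
Phase change: ΔS₂ = +mL/T_tr = 108 × 397 / 353.2 = 121.4 J/K.
ΔS_total = (24.38) + (121.4) = 146 J/K.

ΔS = 146 J/K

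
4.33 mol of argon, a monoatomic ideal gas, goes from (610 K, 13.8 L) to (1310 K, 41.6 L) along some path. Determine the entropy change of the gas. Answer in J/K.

Entropy is a state function: ΔS = nC_V ln(T₂/T₁) + nR ln(V₂/V₁), with C_V = 3R/2 = 12.47 J mol⁻¹ K⁻¹ for a monoatomic ideal gas.
ΔS = 4.33 × [12.47 × ln(1310/610) + 8.314 × ln(41.6/13.8)] = 81 J/K.

ΔS = 81 J/K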